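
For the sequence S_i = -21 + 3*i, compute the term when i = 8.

S_8 = -21 + 3*8 = -21 + 24 = 3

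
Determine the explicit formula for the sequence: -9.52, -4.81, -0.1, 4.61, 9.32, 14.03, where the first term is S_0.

Check differences: -4.81 - -9.52 = 4.71
-0.1 - -4.81 = 4.71
Common difference d = 4.71.
First term a = -9.52.
Formula: S_i = -9.52 + 4.71*i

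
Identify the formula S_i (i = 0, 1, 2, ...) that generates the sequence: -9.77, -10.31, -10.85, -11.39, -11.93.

Check differences: -10.31 - -9.77 = -0.54
-10.85 - -10.31 = -0.54
Common difference d = -0.54.
First term a = -9.77.
Formula: S_i = -9.77 - 0.54*i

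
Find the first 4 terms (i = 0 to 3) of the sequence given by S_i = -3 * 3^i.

This is a geometric sequence.
i=0: S_0 = -3 * 3^0 = -3
i=1: S_1 = -3 * 3^1 = -9
i=2: S_2 = -3 * 3^2 = -27
i=3: S_3 = -3 * 3^3 = -81
The first 4 terms are: [-3, -9, -27, -81]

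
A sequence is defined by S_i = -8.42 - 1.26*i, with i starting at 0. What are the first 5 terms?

This is an arithmetic sequence.
i=0: S_0 = -8.42 + -1.26*0 = -8.42
i=1: S_1 = -8.42 + -1.26*1 = -9.68
i=2: S_2 = -8.42 + -1.26*2 = -10.94
i=3: S_3 = -8.42 + -1.26*3 = -12.2
i=4: S_4 = -8.42 + -1.26*4 = -13.46
The first 5 terms are: [-8.42, -9.68, -10.94, -12.2, -13.46]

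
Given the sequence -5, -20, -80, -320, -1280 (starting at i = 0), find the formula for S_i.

Check ratios: -20 / -5 = 4.0
Common ratio r = 4.
First term a = -5.
Formula: S_i = -5 * 4^i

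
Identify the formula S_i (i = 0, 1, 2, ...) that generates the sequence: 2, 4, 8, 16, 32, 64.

Check ratios: 4 / 2 = 2.0
Common ratio r = 2.
First term a = 2.
Formula: S_i = 2 * 2^i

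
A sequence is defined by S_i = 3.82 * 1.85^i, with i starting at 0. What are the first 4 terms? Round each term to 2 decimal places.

This is a geometric sequence.
i=0: S_0 = 3.82 * 1.85^0 = 3.82
i=1: S_1 = 3.82 * 1.85^1 ≈ 7.07
i=2: S_2 = 3.82 * 1.85^2 ≈ 13.07
i=3: S_3 = 3.82 * 1.85^3 ≈ 24.19
The first 4 terms are: [3.82, 7.07, 13.07, 24.19]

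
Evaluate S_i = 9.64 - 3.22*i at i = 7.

S_7 = 9.64 + -3.22*7 = 9.64 + -22.54 = -12.9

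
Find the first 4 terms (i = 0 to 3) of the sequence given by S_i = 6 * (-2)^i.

This is a geometric sequence.
i=0: S_0 = 6 * (-2)^0 = 6
i=1: S_1 = 6 * (-2)^1 = -12
i=2: S_2 = 6 * (-2)^2 = 24
i=3: S_3 = 6 * (-2)^3 = -48
The first 4 terms are: [6, -12, 24, -48]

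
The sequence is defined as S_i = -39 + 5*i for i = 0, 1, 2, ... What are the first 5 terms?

This is an arithmetic sequence.
i=0: S_0 = -39 + 5*0 = -39
i=1: S_1 = -39 + 5*1 = -34
i=2: S_2 = -39 + 5*2 = -29
i=3: S_3 = -39 + 5*3 = -24
i=4: S_4 = -39 + 5*4 = -19
The first 5 terms are: [-39, -34, -29, -24, -19]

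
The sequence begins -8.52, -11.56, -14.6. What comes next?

Differences: -11.56 - -8.52 = -3.04
This is an arithmetic sequence with common difference d = -3.04.
Next term = -14.6 + -3.04 = -17.64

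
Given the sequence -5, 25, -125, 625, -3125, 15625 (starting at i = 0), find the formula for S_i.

Check ratios: 25 / -5 = -5.0
Common ratio r = -5.
First term a = -5.
Formula: S_i = -5 * (-5)^i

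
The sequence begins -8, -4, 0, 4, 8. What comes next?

Differences: -4 - -8 = 4
This is an arithmetic sequence with common difference d = 4.
Next term = 8 + 4 = 12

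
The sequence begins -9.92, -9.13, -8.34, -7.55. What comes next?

Differences: -9.13 - -9.92 = 0.79
This is an arithmetic sequence with common difference d = 0.79.
Next term = -7.55 + 0.79 = -6.76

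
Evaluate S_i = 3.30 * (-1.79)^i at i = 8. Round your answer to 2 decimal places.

S_8 = 3.3 * (-1.79)^8 ≈ 3.3 * 105.396 ≈ 347.81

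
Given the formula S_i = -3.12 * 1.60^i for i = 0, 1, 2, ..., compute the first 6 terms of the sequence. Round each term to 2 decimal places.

This is a geometric sequence.
i=0: S_0 = -3.12 * 1.6^0 = -3.12
i=1: S_1 = -3.12 * 1.6^1 ≈ -4.99
i=2: S_2 = -3.12 * 1.6^2 ≈ -7.99
i=3: S_3 = -3.12 * 1.6^3 ≈ -12.78
i=4: S_4 = -3.12 * 1.6^4 ≈ -20.45
i=5: S_5 = -3.12 * 1.6^5 ≈ -32.72
The first 6 terms are: [-3.12, -4.99, -7.99, -12.78, -20.45, -32.72]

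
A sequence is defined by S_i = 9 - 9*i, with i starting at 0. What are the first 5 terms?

This is an arithmetic sequence.
i=0: S_0 = 9 + -9*0 = 9
i=1: S_1 = 9 + -9*1 = 0
i=2: S_2 = 9 + -9*2 = -9
i=3: S_3 = 9 + -9*3 = -18
i=4: S_4 = 9 + -9*4 = -27
The first 5 terms are: [9, 0, -9, -18, -27]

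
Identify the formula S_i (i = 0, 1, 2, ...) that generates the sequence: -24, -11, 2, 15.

Check differences: -11 - -24 = 13
2 - -11 = 13
Common difference d = 13.
First term a = -24.
Formula: S_i = -24 + 13*i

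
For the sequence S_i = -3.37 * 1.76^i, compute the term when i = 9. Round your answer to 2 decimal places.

S_9 = -3.37 * 1.76^9 ≈ -3.37 * 162.0369 ≈ -546.06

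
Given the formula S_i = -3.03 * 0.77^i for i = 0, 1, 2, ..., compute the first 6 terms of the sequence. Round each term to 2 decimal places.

This is a geometric sequence.
i=0: S_0 = -3.03 * 0.77^0 = -3.03
i=1: S_1 = -3.03 * 0.77^1 ≈ -2.33
i=2: S_2 = -3.03 * 0.77^2 ≈ -1.8
i=3: S_3 = -3.03 * 0.77^3 ≈ -1.38
i=4: S_4 = -3.03 * 0.77^4 ≈ -1.07
i=5: S_5 = -3.03 * 0.77^5 ≈ -0.82
The first 6 terms are: [-3.03, -2.33, -1.8, -1.38, -1.07, -0.82]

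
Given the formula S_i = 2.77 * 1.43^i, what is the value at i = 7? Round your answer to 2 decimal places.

S_7 = 2.77 * 1.43^7 ≈ 2.77 * 12.2279 ≈ 33.87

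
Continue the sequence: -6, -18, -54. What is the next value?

Ratios: -18 / -6 = 3.0
This is a geometric sequence with common ratio r = 3.
Next term = -54 * 3 = -162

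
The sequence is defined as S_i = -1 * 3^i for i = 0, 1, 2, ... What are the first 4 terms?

This is a geometric sequence.
i=0: S_0 = -1 * 3^0 = -1
i=1: S_1 = -1 * 3^1 = -3
i=2: S_2 = -1 * 3^2 = -9
i=3: S_3 = -1 * 3^3 = -27
The first 4 terms are: [-1, -3, -9, -27]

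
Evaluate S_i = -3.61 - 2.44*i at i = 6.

S_6 = -3.61 + -2.44*6 = -3.61 + -14.64 = -18.25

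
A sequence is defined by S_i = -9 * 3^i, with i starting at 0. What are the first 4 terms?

This is a geometric sequence.
i=0: S_0 = -9 * 3^0 = -9
i=1: S_1 = -9 * 3^1 = -27
i=2: S_2 = -9 * 3^2 = -81
i=3: S_3 = -9 * 3^3 = -243
The first 4 terms are: [-9, -27, -81, -243]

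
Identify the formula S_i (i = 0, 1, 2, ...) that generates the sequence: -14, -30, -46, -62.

Check differences: -30 - -14 = -16
-46 - -30 = -16
Common difference d = -16.
First term a = -14.
Formula: S_i = -14 - 16*i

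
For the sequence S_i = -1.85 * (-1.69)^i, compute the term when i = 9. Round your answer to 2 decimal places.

S_9 = -1.85 * (-1.69)^9 ≈ -1.85 * -112.4554 ≈ 208.04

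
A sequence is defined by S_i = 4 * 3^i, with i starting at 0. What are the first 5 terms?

This is a geometric sequence.
i=0: S_0 = 4 * 3^0 = 4
i=1: S_1 = 4 * 3^1 = 12
i=2: S_2 = 4 * 3^2 = 36
i=3: S_3 = 4 * 3^3 = 108
i=4: S_4 = 4 * 3^4 = 324
The first 5 terms are: [4, 12, 36, 108, 324]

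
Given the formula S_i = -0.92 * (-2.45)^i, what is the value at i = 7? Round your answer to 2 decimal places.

S_7 = -0.92 * (-2.45)^7 ≈ -0.92 * -529.8618 ≈ 487.47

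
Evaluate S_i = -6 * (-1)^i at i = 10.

S_10 = -6 * (-1)^10 = -6 * 1 = -6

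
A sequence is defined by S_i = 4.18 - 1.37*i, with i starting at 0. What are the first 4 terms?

This is an arithmetic sequence.
i=0: S_0 = 4.18 + -1.37*0 = 4.18
i=1: S_1 = 4.18 + -1.37*1 = 2.81
i=2: S_2 = 4.18 + -1.37*2 = 1.44
i=3: S_3 = 4.18 + -1.37*3 = 0.07
The first 4 terms are: [4.18, 2.81, 1.44, 0.07]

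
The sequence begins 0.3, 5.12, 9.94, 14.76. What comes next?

Differences: 5.12 - 0.3 = 4.82
This is an arithmetic sequence with common difference d = 4.82.
Next term = 14.76 + 4.82 = 19.58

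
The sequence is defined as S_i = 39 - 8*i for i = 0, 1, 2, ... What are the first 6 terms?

This is an arithmetic sequence.
i=0: S_0 = 39 + -8*0 = 39
i=1: S_1 = 39 + -8*1 = 31
i=2: S_2 = 39 + -8*2 = 23
i=3: S_3 = 39 + -8*3 = 15
i=4: S_4 = 39 + -8*4 = 7
i=5: S_5 = 39 + -8*5 = -1
The first 6 terms are: [39, 31, 23, 15, 7, -1]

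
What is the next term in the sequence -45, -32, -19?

Differences: -32 - -45 = 13
This is an arithmetic sequence with common difference d = 13.
Next term = -19 + 13 = -6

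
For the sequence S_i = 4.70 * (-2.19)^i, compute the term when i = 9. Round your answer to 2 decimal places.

S_9 = 4.7 * (-2.19)^9 ≈ 4.7 * -1158.7694 ≈ -5446.22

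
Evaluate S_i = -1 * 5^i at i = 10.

S_10 = -1 * 5^10 = -1 * 9765625 = -9765625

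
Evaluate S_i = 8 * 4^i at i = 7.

S_7 = 8 * 4^7 = 8 * 16384 = 131072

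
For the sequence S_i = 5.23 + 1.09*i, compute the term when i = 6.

S_6 = 5.23 + 1.09*6 = 5.23 + 6.54 = 11.77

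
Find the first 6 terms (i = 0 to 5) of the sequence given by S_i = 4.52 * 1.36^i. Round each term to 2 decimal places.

This is a geometric sequence.
i=0: S_0 = 4.52 * 1.36^0 = 4.52
i=1: S_1 = 4.52 * 1.36^1 ≈ 6.15
i=2: S_2 = 4.52 * 1.36^2 ≈ 8.36
i=3: S_3 = 4.52 * 1.36^3 ≈ 11.37
i=4: S_4 = 4.52 * 1.36^4 ≈ 15.46
i=5: S_5 = 4.52 * 1.36^5 ≈ 21.03
The first 6 terms are: [4.52, 6.15, 8.36, 11.37, 15.46, 21.03]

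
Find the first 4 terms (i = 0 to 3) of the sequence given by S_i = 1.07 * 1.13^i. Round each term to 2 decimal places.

This is a geometric sequence.
i=0: S_0 = 1.07 * 1.13^0 = 1.07
i=1: S_1 = 1.07 * 1.13^1 ≈ 1.21
i=2: S_2 = 1.07 * 1.13^2 ≈ 1.37
i=3: S_3 = 1.07 * 1.13^3 ≈ 1.54
The first 4 terms are: [1.07, 1.21, 1.37, 1.54]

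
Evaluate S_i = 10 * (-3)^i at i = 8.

S_8 = 10 * (-3)^8 = 10 * 6561 = 65610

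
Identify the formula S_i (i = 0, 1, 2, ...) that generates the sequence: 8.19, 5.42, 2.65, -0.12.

Check differences: 5.42 - 8.19 = -2.77
2.65 - 5.42 = -2.77
Common difference d = -2.77.
First term a = 8.19.
Formula: S_i = 8.19 - 2.77*i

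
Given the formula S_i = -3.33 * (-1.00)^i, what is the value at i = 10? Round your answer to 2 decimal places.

S_10 = -3.33 * (-1.0)^10 = -3.33 * 1 = -3.33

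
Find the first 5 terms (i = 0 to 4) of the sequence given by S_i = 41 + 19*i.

This is an arithmetic sequence.
i=0: S_0 = 41 + 19*0 = 41
i=1: S_1 = 41 + 19*1 = 60
i=2: S_2 = 41 + 19*2 = 79
i=3: S_3 = 41 + 19*3 = 98
i=4: S_4 = 41 + 19*4 = 117
The first 5 terms are: [41, 60, 79, 98, 117]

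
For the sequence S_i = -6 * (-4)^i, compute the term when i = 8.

S_8 = -6 * (-4)^8 = -6 * 65536 = -393216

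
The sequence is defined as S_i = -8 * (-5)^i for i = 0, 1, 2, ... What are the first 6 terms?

This is a geometric sequence.
i=0: S_0 = -8 * (-5)^0 = -8
i=1: S_1 = -8 * (-5)^1 = 40
i=2: S_2 = -8 * (-5)^2 = -200
i=3: S_3 = -8 * (-5)^3 = 1000
i=4: S_4 = -8 * (-5)^4 = -5000
i=5: S_5 = -8 * (-5)^5 = 25000
The first 6 terms are: [-8, 40, -200, 1000, -5000, 25000]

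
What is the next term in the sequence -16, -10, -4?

Differences: -10 - -16 = 6
This is an arithmetic sequence with common difference d = 6.
Next term = -4 + 6 = 2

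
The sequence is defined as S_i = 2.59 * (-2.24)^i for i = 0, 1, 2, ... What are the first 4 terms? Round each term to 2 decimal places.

This is a geometric sequence.
i=0: S_0 = 2.59 * (-2.24)^0 = 2.59
i=1: S_1 = 2.59 * (-2.24)^1 ≈ -5.8
i=2: S_2 = 2.59 * (-2.24)^2 ≈ 13.0
i=3: S_3 = 2.59 * (-2.24)^3 ≈ -29.11
The first 4 terms are: [2.59, -5.8, 13.0, -29.11]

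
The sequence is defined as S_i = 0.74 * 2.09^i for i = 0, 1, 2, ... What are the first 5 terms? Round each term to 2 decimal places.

This is a geometric sequence.
i=0: S_0 = 0.74 * 2.09^0 = 0.74
i=1: S_1 = 0.74 * 2.09^1 ≈ 1.55
i=2: S_2 = 0.74 * 2.09^2 ≈ 3.23
i=3: S_3 = 0.74 * 2.09^3 ≈ 6.76
i=4: S_4 = 0.74 * 2.09^4 ≈ 14.12
The first 5 terms are: [0.74, 1.55, 3.23, 6.76, 14.12]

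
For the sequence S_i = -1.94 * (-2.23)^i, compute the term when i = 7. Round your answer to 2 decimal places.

S_7 = -1.94 * (-2.23)^7 ≈ -1.94 * -274.242 ≈ 532.03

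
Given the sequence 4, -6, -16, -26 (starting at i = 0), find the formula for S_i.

Check differences: -6 - 4 = -10
-16 - -6 = -10
Common difference d = -10.
First term a = 4.
Formula: S_i = 4 - 10*i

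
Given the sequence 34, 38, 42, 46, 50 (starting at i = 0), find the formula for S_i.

Check differences: 38 - 34 = 4
42 - 38 = 4
Common difference d = 4.
First term a = 34.
Formula: S_i = 34 + 4*i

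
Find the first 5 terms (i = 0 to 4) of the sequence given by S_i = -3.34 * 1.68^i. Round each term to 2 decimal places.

This is a geometric sequence.
i=0: S_0 = -3.34 * 1.68^0 = -3.34
i=1: S_1 = -3.34 * 1.68^1 ≈ -5.61
i=2: S_2 = -3.34 * 1.68^2 ≈ -9.43
i=3: S_3 = -3.34 * 1.68^3 ≈ -15.84
i=4: S_4 = -3.34 * 1.68^4 ≈ -26.61
The first 5 terms are: [-3.34, -5.61, -9.43, -15.84, -26.61]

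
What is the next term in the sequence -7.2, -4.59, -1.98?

Differences: -4.59 - -7.2 = 2.61
This is an arithmetic sequence with common difference d = 2.61.
Next term = -1.98 + 2.61 = 0.63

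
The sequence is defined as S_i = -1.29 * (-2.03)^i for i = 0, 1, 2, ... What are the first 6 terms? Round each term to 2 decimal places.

This is a geometric sequence.
i=0: S_0 = -1.29 * (-2.03)^0 = -1.29
i=1: S_1 = -1.29 * (-2.03)^1 ≈ 2.62
i=2: S_2 = -1.29 * (-2.03)^2 ≈ -5.32
i=3: S_3 = -1.29 * (-2.03)^3 ≈ 10.79
i=4: S_4 = -1.29 * (-2.03)^4 ≈ -21.91
i=5: S_5 = -1.29 * (-2.03)^5 ≈ 44.47
The first 6 terms are: [-1.29, 2.62, -5.32, 10.79, -21.91, 44.47]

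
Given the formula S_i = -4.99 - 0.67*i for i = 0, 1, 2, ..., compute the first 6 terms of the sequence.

This is an arithmetic sequence.
i=0: S_0 = -4.99 + -0.67*0 = -4.99
i=1: S_1 = -4.99 + -0.67*1 = -5.66
i=2: S_2 = -4.99 + -0.67*2 = -6.33
i=3: S_3 = -4.99 + -0.67*3 = -7.0
i=4: S_4 = -4.99 + -0.67*4 = -7.67
i=5: S_5 = -4.99 + -0.67*5 = -8.34
The first 6 terms are: [-4.99, -5.66, -6.33, -7.0, -7.67, -8.34]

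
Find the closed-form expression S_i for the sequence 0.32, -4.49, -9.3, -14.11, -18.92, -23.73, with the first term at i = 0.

Check differences: -4.49 - 0.32 = -4.81
-9.3 - -4.49 = -4.81
Common difference d = -4.81.
First term a = 0.32.
Formula: S_i = 0.32 - 4.81*i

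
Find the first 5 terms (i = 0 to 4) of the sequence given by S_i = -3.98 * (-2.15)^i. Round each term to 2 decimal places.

This is a geometric sequence.
i=0: S_0 = -3.98 * (-2.15)^0 = -3.98
i=1: S_1 = -3.98 * (-2.15)^1 ≈ 8.56
i=2: S_2 = -3.98 * (-2.15)^2 ≈ -18.4
i=3: S_3 = -3.98 * (-2.15)^3 ≈ 39.55
i=4: S_4 = -3.98 * (-2.15)^4 ≈ -85.04
The first 5 terms are: [-3.98, 8.56, -18.4, 39.55, -85.04]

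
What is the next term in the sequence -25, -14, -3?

Differences: -14 - -25 = 11
This is an arithmetic sequence with common difference d = 11.
Next term = -3 + 11 = 8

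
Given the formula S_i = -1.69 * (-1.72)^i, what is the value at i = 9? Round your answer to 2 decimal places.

S_9 = -1.69 * (-1.72)^9 ≈ -1.69 * -131.7516 ≈ 222.66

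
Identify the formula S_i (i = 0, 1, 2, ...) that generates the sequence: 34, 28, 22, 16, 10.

Check differences: 28 - 34 = -6
22 - 28 = -6
Common difference d = -6.
First term a = 34.
Formula: S_i = 34 - 6*i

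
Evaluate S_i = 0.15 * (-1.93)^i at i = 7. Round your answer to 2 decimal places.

S_7 = 0.15 * (-1.93)^7 ≈ 0.15 * -99.7473 ≈ -14.96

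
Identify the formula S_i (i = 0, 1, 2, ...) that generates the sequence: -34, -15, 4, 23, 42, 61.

Check differences: -15 - -34 = 19
4 - -15 = 19
Common difference d = 19.
First term a = -34.
Formula: S_i = -34 + 19*i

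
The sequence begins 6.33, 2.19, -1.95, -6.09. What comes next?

Differences: 2.19 - 6.33 = -4.14
This is an arithmetic sequence with common difference d = -4.14.
Next term = -6.09 + -4.14 = -10.23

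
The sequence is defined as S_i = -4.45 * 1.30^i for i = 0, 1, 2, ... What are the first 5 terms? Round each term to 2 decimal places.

This is a geometric sequence.
i=0: S_0 = -4.45 * 1.3^0 = -4.45
i=1: S_1 = -4.45 * 1.3^1 ≈ -5.79
i=2: S_2 = -4.45 * 1.3^2 ≈ -7.52
i=3: S_3 = -4.45 * 1.3^3 ≈ -9.78
i=4: S_4 = -4.45 * 1.3^4 ≈ -12.71
The first 5 terms are: [-4.45, -5.79, -7.52, -9.78, -12.71]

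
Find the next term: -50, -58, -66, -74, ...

Differences: -58 - -50 = -8
This is an arithmetic sequence with common difference d = -8.
Next term = -74 + -8 = -82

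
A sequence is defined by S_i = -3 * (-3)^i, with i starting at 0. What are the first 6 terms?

This is a geometric sequence.
i=0: S_0 = -3 * (-3)^0 = -3
i=1: S_1 = -3 * (-3)^1 = 9
i=2: S_2 = -3 * (-3)^2 = -27
i=3: S_3 = -3 * (-3)^3 = 81
i=4: S_4 = -3 * (-3)^4 = -243
i=5: S_5 = -3 * (-3)^5 = 729
The first 6 terms are: [-3, 9, -27, 81, -243, 729]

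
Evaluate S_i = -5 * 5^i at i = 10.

S_10 = -5 * 5^10 = -5 * 9765625 = -48828125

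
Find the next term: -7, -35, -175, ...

Ratios: -35 / -7 = 5.0
This is a geometric sequence with common ratio r = 5.
Next term = -175 * 5 = -875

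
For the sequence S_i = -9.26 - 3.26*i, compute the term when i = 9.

S_9 = -9.26 + -3.26*9 = -9.26 + -29.34 = -38.6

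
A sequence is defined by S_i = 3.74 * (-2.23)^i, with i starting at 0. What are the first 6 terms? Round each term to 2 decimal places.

This is a geometric sequence.
i=0: S_0 = 3.74 * (-2.23)^0 = 3.74
i=1: S_1 = 3.74 * (-2.23)^1 ≈ -8.34
i=2: S_2 = 3.74 * (-2.23)^2 ≈ 18.6
i=3: S_3 = 3.74 * (-2.23)^3 ≈ -41.47
i=4: S_4 = 3.74 * (-2.23)^4 ≈ 92.49
i=5: S_5 = 3.74 * (-2.23)^5 ≈ -206.25
The first 6 terms are: [3.74, -8.34, 18.6, -41.47, 92.49, -206.25]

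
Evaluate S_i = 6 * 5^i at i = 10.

S_10 = 6 * 5^10 = 6 * 9765625 = 58593750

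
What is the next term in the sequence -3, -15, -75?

Ratios: -15 / -3 = 5.0
This is a geometric sequence with common ratio r = 5.
Next term = -75 * 5 = -375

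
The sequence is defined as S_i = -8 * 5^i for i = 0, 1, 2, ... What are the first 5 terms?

This is a geometric sequence.
i=0: S_0 = -8 * 5^0 = -8
i=1: S_1 = -8 * 5^1 = -40
i=2: S_2 = -8 * 5^2 = -200
i=3: S_3 = -8 * 5^3 = -1000
i=4: S_4 = -8 * 5^4 = -5000
The first 5 terms are: [-8, -40, -200, -1000, -5000]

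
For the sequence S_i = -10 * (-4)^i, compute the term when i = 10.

S_10 = -10 * (-4)^10 = -10 * 1048576 = -10485760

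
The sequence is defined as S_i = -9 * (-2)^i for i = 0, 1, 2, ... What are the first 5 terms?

This is a geometric sequence.
i=0: S_0 = -9 * (-2)^0 = -9
i=1: S_1 = -9 * (-2)^1 = 18
i=2: S_2 = -9 * (-2)^2 = -36
i=3: S_3 = -9 * (-2)^3 = 72
i=4: S_4 = -9 * (-2)^4 = -144
The first 5 terms are: [-9, 18, -36, 72, -144]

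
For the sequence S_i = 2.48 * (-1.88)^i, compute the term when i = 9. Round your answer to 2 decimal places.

S_9 = 2.48 * (-1.88)^9 ≈ 2.48 * -293.3733 ≈ -727.57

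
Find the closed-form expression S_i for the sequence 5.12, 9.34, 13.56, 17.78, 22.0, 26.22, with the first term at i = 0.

Check differences: 9.34 - 5.12 = 4.22
13.56 - 9.34 = 4.22
Common difference d = 4.22.
First term a = 5.12.
Formula: S_i = 5.12 + 4.22*i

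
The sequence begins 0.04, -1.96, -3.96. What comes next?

Differences: -1.96 - 0.04 = -2.0
This is an arithmetic sequence with common difference d = -2.0.
Next term = -3.96 + -2.0 = -5.96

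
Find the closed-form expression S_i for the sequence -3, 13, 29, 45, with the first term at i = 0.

Check differences: 13 - -3 = 16
29 - 13 = 16
Common difference d = 16.
First term a = -3.
Formula: S_i = -3 + 16*i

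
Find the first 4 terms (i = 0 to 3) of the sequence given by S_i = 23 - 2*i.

This is an arithmetic sequence.
i=0: S_0 = 23 + -2*0 = 23
i=1: S_1 = 23 + -2*1 = 21
i=2: S_2 = 23 + -2*2 = 19
i=3: S_3 = 23 + -2*3 = 17
The first 4 terms are: [23, 21, 19, 17]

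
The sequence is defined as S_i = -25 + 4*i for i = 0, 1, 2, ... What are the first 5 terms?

This is an arithmetic sequence.
i=0: S_0 = -25 + 4*0 = -25
i=1: S_1 = -25 + 4*1 = -21
i=2: S_2 = -25 + 4*2 = -17
i=3: S_3 = -25 + 4*3 = -13
i=4: S_4 = -25 + 4*4 = -9
The first 5 terms are: [-25, -21, -17, -13, -9]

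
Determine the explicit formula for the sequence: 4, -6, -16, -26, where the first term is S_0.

Check differences: -6 - 4 = -10
-16 - -6 = -10
Common difference d = -10.
First term a = 4.
Formula: S_i = 4 - 10*i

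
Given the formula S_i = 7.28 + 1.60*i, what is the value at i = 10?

S_10 = 7.28 + 1.6*10 = 7.28 + 16.0 = 23.28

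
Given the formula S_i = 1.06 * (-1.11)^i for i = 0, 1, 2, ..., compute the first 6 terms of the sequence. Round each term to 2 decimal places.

This is a geometric sequence.
i=0: S_0 = 1.06 * (-1.11)^0 = 1.06
i=1: S_1 = 1.06 * (-1.11)^1 ≈ -1.18
i=2: S_2 = 1.06 * (-1.11)^2 ≈ 1.31
i=3: S_3 = 1.06 * (-1.11)^3 ≈ -1.45
i=4: S_4 = 1.06 * (-1.11)^4 ≈ 1.61
i=5: S_5 = 1.06 * (-1.11)^5 ≈ -1.79
The first 6 terms are: [1.06, -1.18, 1.31, -1.45, 1.61, -1.79]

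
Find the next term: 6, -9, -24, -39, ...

Differences: -9 - 6 = -15
This is an arithmetic sequence with common difference d = -15.
Next term = -39 + -15 = -54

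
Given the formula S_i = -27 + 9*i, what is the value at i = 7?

S_7 = -27 + 9*7 = -27 + 63 = 36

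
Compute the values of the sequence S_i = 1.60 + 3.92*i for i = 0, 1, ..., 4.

This is an arithmetic sequence.
i=0: S_0 = 1.6 + 3.92*0 = 1.6
i=1: S_1 = 1.6 + 3.92*1 = 5.52
i=2: S_2 = 1.6 + 3.92*2 = 9.44
i=3: S_3 = 1.6 + 3.92*3 = 13.36
i=4: S_4 = 1.6 + 3.92*4 = 17.28
The first 5 terms are: [1.6, 5.52, 9.44, 13.36, 17.28]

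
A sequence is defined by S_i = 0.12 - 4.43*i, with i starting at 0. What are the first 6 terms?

This is an arithmetic sequence.
i=0: S_0 = 0.12 + -4.43*0 = 0.12
i=1: S_1 = 0.12 + -4.43*1 = -4.31
i=2: S_2 = 0.12 + -4.43*2 = -8.74
i=3: S_3 = 0.12 + -4.43*3 = -13.17
i=4: S_4 = 0.12 + -4.43*4 = -17.6
i=5: S_5 = 0.12 + -4.43*5 = -22.03
The first 6 terms are: [0.12, -4.31, -8.74, -13.17, -17.6, -22.03]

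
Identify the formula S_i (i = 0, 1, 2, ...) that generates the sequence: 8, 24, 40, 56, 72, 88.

Check differences: 24 - 8 = 16
40 - 24 = 16
Common difference d = 16.
First term a = 8.
Formula: S_i = 8 + 16*i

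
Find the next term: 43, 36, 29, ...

Differences: 36 - 43 = -7
This is an arithmetic sequence with common difference d = -7.
Next term = 29 + -7 = 22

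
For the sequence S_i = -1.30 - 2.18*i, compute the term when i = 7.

S_7 = -1.3 + -2.18*7 = -1.3 + -15.26 = -16.56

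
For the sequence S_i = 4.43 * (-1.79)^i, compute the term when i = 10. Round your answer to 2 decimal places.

S_10 = 4.43 * (-1.79)^10 ≈ 4.43 * 337.6994 ≈ 1496.01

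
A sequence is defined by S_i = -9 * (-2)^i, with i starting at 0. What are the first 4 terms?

This is a geometric sequence.
i=0: S_0 = -9 * (-2)^0 = -9
i=1: S_1 = -9 * (-2)^1 = 18
i=2: S_2 = -9 * (-2)^2 = -36
i=3: S_3 = -9 * (-2)^3 = 72
The first 4 terms are: [-9, 18, -36, 72]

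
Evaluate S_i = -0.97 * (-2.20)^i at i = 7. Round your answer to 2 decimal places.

S_7 = -0.97 * (-2.2)^7 ≈ -0.97 * -249.4358 ≈ 241.95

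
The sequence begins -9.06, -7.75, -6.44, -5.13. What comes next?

Differences: -7.75 - -9.06 = 1.31
This is an arithmetic sequence with common difference d = 1.31.
Next term = -5.13 + 1.31 = -3.82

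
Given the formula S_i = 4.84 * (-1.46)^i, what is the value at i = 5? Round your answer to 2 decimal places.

S_5 = 4.84 * (-1.46)^5 ≈ 4.84 * -6.6338 ≈ -32.11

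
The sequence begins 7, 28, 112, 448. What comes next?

Ratios: 28 / 7 = 4.0
This is a geometric sequence with common ratio r = 4.
Next term = 448 * 4 = 1792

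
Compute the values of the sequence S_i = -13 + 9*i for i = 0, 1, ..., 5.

This is an arithmetic sequence.
i=0: S_0 = -13 + 9*0 = -13
i=1: S_1 = -13 + 9*1 = -4
i=2: S_2 = -13 + 9*2 = 5
i=3: S_3 = -13 + 9*3 = 14
i=4: S_4 = -13 + 9*4 = 23
i=5: S_5 = -13 + 9*5 = 32
The first 6 terms are: [-13, -4, 5, 14, 23, 32]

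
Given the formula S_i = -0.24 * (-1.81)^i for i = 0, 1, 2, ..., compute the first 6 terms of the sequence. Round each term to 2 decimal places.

This is a geometric sequence.
i=0: S_0 = -0.24 * (-1.81)^0 = -0.24
i=1: S_1 = -0.24 * (-1.81)^1 ≈ 0.43
i=2: S_2 = -0.24 * (-1.81)^2 ≈ -0.79
i=3: S_3 = -0.24 * (-1.81)^3 ≈ 1.42
i=4: S_4 = -0.24 * (-1.81)^4 ≈ -2.58
i=5: S_5 = -0.24 * (-1.81)^5 ≈ 4.66
The first 6 terms are: [-0.24, 0.43, -0.79, 1.42, -2.58, 4.66]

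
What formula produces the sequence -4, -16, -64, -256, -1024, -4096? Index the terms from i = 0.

Check ratios: -16 / -4 = 4.0
Common ratio r = 4.
First term a = -4.
Formula: S_i = -4 * 4^i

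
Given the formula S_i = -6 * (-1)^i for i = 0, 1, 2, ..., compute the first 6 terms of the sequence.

This is a geometric sequence.
i=0: S_0 = -6 * (-1)^0 = -6
i=1: S_1 = -6 * (-1)^1 = 6
i=2: S_2 = -6 * (-1)^2 = -6
i=3: S_3 = -6 * (-1)^3 = 6
i=4: S_4 = -6 * (-1)^4 = -6
i=5: S_5 = -6 * (-1)^5 = 6
The first 6 terms are: [-6, 6, -6, 6, -6, 6]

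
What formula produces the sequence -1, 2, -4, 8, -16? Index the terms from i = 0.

Check ratios: 2 / -1 = -2.0
Common ratio r = -2.
First term a = -1.
Formula: S_i = -1 * (-2)^i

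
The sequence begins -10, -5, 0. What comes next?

Differences: -5 - -10 = 5
This is an arithmetic sequence with common difference d = 5.
Next term = 0 + 5 = 5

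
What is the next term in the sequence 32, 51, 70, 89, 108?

Differences: 51 - 32 = 19
This is an arithmetic sequence with common difference d = 19.
Next term = 108 + 19 = 127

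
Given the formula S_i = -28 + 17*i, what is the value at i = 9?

S_9 = -28 + 17*9 = -28 + 153 = 125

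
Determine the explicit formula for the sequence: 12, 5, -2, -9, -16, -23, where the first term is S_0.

Check differences: 5 - 12 = -7
-2 - 5 = -7
Common difference d = -7.
First term a = 12.
Formula: S_i = 12 - 7*i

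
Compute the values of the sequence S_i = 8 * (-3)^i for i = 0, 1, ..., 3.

This is a geometric sequence.
i=0: S_0 = 8 * (-3)^0 = 8
i=1: S_1 = 8 * (-3)^1 = -24
i=2: S_2 = 8 * (-3)^2 = 72
i=3: S_3 = 8 * (-3)^3 = -216
The first 4 terms are: [8, -24, 72, -216]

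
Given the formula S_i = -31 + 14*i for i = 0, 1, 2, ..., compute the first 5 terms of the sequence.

This is an arithmetic sequence.
i=0: S_0 = -31 + 14*0 = -31
i=1: S_1 = -31 + 14*1 = -17
i=2: S_2 = -31 + 14*2 = -3
i=3: S_3 = -31 + 14*3 = 11
i=4: S_4 = -31 + 14*4 = 25
The first 5 terms are: [-31, -17, -3, 11, 25]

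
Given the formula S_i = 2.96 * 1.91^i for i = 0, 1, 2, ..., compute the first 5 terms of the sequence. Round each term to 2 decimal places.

This is a geometric sequence.
i=0: S_0 = 2.96 * 1.91^0 = 2.96
i=1: S_1 = 2.96 * 1.91^1 ≈ 5.65
i=2: S_2 = 2.96 * 1.91^2 ≈ 10.8
i=3: S_3 = 2.96 * 1.91^3 ≈ 20.62
i=4: S_4 = 2.96 * 1.91^4 ≈ 39.39
The first 5 terms are: [2.96, 5.65, 10.8, 20.62, 39.39]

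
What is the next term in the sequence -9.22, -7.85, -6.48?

Differences: -7.85 - -9.22 = 1.37
This is an arithmetic sequence with common difference d = 1.37.
Next term = -6.48 + 1.37 = -5.11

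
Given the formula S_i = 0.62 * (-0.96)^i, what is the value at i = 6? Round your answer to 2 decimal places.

S_6 = 0.62 * (-0.96)^6 ≈ 0.62 * 0.7828 ≈ 0.49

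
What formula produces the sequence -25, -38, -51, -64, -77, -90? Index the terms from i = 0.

Check differences: -38 - -25 = -13
-51 - -38 = -13
Common difference d = -13.
First term a = -25.
Formula: S_i = -25 - 13*i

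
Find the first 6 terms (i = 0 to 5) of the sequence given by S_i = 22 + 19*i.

This is an arithmetic sequence.
i=0: S_0 = 22 + 19*0 = 22
i=1: S_1 = 22 + 19*1 = 41
i=2: S_2 = 22 + 19*2 = 60
i=3: S_3 = 22 + 19*3 = 79
i=4: S_4 = 22 + 19*4 = 98
i=5: S_5 = 22 + 19*5 = 117
The first 6 terms are: [22, 41, 60, 79, 98, 117]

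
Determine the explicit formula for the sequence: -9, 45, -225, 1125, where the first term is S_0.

Check ratios: 45 / -9 = -5.0
Common ratio r = -5.
First term a = -9.
Formula: S_i = -9 * (-5)^i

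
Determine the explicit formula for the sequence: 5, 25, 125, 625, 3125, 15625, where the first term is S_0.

Check ratios: 25 / 5 = 5.0
Common ratio r = 5.
First term a = 5.
Formula: S_i = 5 * 5^i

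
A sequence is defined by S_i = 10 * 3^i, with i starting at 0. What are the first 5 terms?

This is a geometric sequence.
i=0: S_0 = 10 * 3^0 = 10
i=1: S_1 = 10 * 3^1 = 30
i=2: S_2 = 10 * 3^2 = 90
i=3: S_3 = 10 * 3^3 = 270
i=4: S_4 = 10 * 3^4 = 810
The first 5 terms are: [10, 30, 90, 270, 810]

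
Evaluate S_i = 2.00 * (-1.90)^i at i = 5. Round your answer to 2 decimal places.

S_5 = 2.0 * (-1.9)^5 ≈ 2.0 * -24.761 ≈ -49.52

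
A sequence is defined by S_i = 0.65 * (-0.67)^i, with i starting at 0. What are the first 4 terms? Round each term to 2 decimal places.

This is a geometric sequence.
i=0: S_0 = 0.65 * (-0.67)^0 = 0.65
i=1: S_1 = 0.65 * (-0.67)^1 ≈ -0.44
i=2: S_2 = 0.65 * (-0.67)^2 ≈ 0.29
i=3: S_3 = 0.65 * (-0.67)^3 ≈ -0.2
The first 4 terms are: [0.65, -0.44, 0.29, -0.2]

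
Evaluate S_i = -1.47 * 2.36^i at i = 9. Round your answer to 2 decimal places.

S_9 = -1.47 * 2.36^9 ≈ -1.47 * 2270.9524 ≈ -3338.3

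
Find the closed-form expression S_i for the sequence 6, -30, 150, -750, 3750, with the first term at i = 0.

Check ratios: -30 / 6 = -5.0
Common ratio r = -5.
First term a = 6.
Formula: S_i = 6 * (-5)^i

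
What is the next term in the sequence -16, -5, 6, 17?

Differences: -5 - -16 = 11
This is an arithmetic sequence with common difference d = 11.
Next term = 17 + 11 = 28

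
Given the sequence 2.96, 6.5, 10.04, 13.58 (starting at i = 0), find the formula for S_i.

Check differences: 6.5 - 2.96 = 3.54
10.04 - 6.5 = 3.54
Common difference d = 3.54.
First term a = 2.96.
Formula: S_i = 2.96 + 3.54*i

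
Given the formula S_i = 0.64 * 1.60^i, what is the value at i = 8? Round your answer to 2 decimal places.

S_8 = 0.64 * 1.6^8 ≈ 0.64 * 42.9497 ≈ 27.49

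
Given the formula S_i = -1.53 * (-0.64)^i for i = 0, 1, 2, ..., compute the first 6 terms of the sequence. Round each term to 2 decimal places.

This is a geometric sequence.
i=0: S_0 = -1.53 * (-0.64)^0 = -1.53
i=1: S_1 = -1.53 * (-0.64)^1 ≈ 0.98
i=2: S_2 = -1.53 * (-0.64)^2 ≈ -0.63
i=3: S_3 = -1.53 * (-0.64)^3 ≈ 0.4
i=4: S_4 = -1.53 * (-0.64)^4 ≈ -0.26
i=5: S_5 = -1.53 * (-0.64)^5 ≈ 0.16
The first 6 terms are: [-1.53, 0.98, -0.63, 0.4, -0.26, 0.16]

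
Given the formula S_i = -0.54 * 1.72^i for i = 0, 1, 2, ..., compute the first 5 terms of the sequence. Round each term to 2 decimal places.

This is a geometric sequence.
i=0: S_0 = -0.54 * 1.72^0 = -0.54
i=1: S_1 = -0.54 * 1.72^1 ≈ -0.93
i=2: S_2 = -0.54 * 1.72^2 ≈ -1.6
i=3: S_3 = -0.54 * 1.72^3 ≈ -2.75
i=4: S_4 = -0.54 * 1.72^4 ≈ -4.73
The first 5 terms are: [-0.54, -0.93, -1.6, -2.75, -4.73]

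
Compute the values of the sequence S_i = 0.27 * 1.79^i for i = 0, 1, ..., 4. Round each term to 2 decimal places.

This is a geometric sequence.
i=0: S_0 = 0.27 * 1.79^0 = 0.27
i=1: S_1 = 0.27 * 1.79^1 ≈ 0.48
i=2: S_2 = 0.27 * 1.79^2 ≈ 0.87
i=3: S_3 = 0.27 * 1.79^3 ≈ 1.55
i=4: S_4 = 0.27 * 1.79^4 ≈ 2.77
The first 5 terms are: [0.27, 0.48, 0.87, 1.55, 2.77]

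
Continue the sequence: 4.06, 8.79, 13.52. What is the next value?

Differences: 8.79 - 4.06 = 4.73
This is an arithmetic sequence with common difference d = 4.73.
Next term = 13.52 + 4.73 = 18.25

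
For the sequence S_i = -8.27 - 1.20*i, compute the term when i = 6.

S_6 = -8.27 + -1.2*6 = -8.27 + -7.2 = -15.47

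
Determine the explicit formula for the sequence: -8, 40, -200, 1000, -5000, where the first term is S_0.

Check ratios: 40 / -8 = -5.0
Common ratio r = -5.
First term a = -8.
Formula: S_i = -8 * (-5)^i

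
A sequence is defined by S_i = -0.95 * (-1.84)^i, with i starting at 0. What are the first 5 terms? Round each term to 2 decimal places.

This is a geometric sequence.
i=0: S_0 = -0.95 * (-1.84)^0 = -0.95
i=1: S_1 = -0.95 * (-1.84)^1 ≈ 1.75
i=2: S_2 = -0.95 * (-1.84)^2 ≈ -3.22
i=3: S_3 = -0.95 * (-1.84)^3 ≈ 5.92
i=4: S_4 = -0.95 * (-1.84)^4 ≈ -10.89
The first 5 terms are: [-0.95, 1.75, -3.22, 5.92, -10.89]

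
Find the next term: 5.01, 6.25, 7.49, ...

Differences: 6.25 - 5.01 = 1.24
This is an arithmetic sequence with common difference d = 1.24.
Next term = 7.49 + 1.24 = 8.73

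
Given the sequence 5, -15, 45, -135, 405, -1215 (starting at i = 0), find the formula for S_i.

Check ratios: -15 / 5 = -3.0
Common ratio r = -3.
First term a = 5.
Formula: S_i = 5 * (-3)^i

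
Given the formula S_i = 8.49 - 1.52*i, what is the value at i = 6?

S_6 = 8.49 + -1.52*6 = 8.49 + -9.12 = -0.63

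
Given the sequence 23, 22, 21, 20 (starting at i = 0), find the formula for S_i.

Check differences: 22 - 23 = -1
21 - 22 = -1
Common difference d = -1.
First term a = 23.
Formula: S_i = 23 - 1*i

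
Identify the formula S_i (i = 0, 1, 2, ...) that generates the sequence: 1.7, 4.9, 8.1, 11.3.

Check differences: 4.9 - 1.7 = 3.2
8.1 - 4.9 = 3.2
Common difference d = 3.2.
First term a = 1.7.
Formula: S_i = 1.70 + 3.20*i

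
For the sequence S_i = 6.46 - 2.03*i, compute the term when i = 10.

S_10 = 6.46 + -2.03*10 = 6.46 + -20.3 = -13.84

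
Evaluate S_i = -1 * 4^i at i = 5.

S_5 = -1 * 4^5 = -1 * 1024 = -1024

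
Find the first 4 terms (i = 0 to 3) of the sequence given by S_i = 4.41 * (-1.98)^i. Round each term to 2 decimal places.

This is a geometric sequence.
i=0: S_0 = 4.41 * (-1.98)^0 = 4.41
i=1: S_1 = 4.41 * (-1.98)^1 ≈ -8.73
i=2: S_2 = 4.41 * (-1.98)^2 ≈ 17.29
i=3: S_3 = 4.41 * (-1.98)^3 ≈ -34.23
The first 4 terms are: [4.41, -8.73, 17.29, -34.23]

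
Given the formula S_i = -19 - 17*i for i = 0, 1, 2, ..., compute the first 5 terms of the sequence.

This is an arithmetic sequence.
i=0: S_0 = -19 + -17*0 = -19
i=1: S_1 = -19 + -17*1 = -36
i=2: S_2 = -19 + -17*2 = -53
i=3: S_3 = -19 + -17*3 = -70
i=4: S_4 = -19 + -17*4 = -87
The first 5 terms are: [-19, -36, -53, -70, -87]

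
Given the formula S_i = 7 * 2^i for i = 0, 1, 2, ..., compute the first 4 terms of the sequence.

This is a geometric sequence.
i=0: S_0 = 7 * 2^0 = 7
i=1: S_1 = 7 * 2^1 = 14
i=2: S_2 = 7 * 2^2 = 28
i=3: S_3 = 7 * 2^3 = 56
The first 4 terms are: [7, 14, 28, 56]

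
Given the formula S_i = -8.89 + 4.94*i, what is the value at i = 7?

S_7 = -8.89 + 4.94*7 = -8.89 + 34.58 = 25.69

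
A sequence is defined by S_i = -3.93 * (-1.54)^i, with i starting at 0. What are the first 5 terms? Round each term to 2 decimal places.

This is a geometric sequence.
i=0: S_0 = -3.93 * (-1.54)^0 = -3.93
i=1: S_1 = -3.93 * (-1.54)^1 ≈ 6.05
i=2: S_2 = -3.93 * (-1.54)^2 ≈ -9.32
i=3: S_3 = -3.93 * (-1.54)^3 ≈ 14.35
i=4: S_4 = -3.93 * (-1.54)^4 ≈ -22.1
The first 5 terms are: [-3.93, 6.05, -9.32, 14.35, -22.1]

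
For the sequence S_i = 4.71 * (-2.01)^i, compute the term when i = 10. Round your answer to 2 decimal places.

S_10 = 4.71 * (-2.01)^10 ≈ 4.71 * 1076.3675 ≈ 5069.69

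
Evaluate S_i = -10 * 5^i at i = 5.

S_5 = -10 * 5^5 = -10 * 3125 = -31250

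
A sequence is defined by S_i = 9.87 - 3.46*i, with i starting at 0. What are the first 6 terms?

This is an arithmetic sequence.
i=0: S_0 = 9.87 + -3.46*0 = 9.87
i=1: S_1 = 9.87 + -3.46*1 = 6.41
i=2: S_2 = 9.87 + -3.46*2 = 2.95
i=3: S_3 = 9.87 + -3.46*3 = -0.51
i=4: S_4 = 9.87 + -3.46*4 = -3.97
i=5: S_5 = 9.87 + -3.46*5 = -7.43
The first 6 terms are: [9.87, 6.41, 2.95, -0.51, -3.97, -7.43]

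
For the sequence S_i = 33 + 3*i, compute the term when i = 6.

S_6 = 33 + 3*6 = 33 + 18 = 51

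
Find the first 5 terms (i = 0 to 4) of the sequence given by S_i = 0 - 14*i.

This is an arithmetic sequence.
i=0: S_0 = 0 + -14*0 = 0
i=1: S_1 = 0 + -14*1 = -14
i=2: S_2 = 0 + -14*2 = -28
i=3: S_3 = 0 + -14*3 = -42
i=4: S_4 = 0 + -14*4 = -56
The first 5 terms are: [0, -14, -28, -42, -56]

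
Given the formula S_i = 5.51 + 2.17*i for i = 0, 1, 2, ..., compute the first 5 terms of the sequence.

This is an arithmetic sequence.
i=0: S_0 = 5.51 + 2.17*0 = 5.51
i=1: S_1 = 5.51 + 2.17*1 = 7.68
i=2: S_2 = 5.51 + 2.17*2 = 9.85
i=3: S_3 = 5.51 + 2.17*3 = 12.02
i=4: S_4 = 5.51 + 2.17*4 = 14.19
The first 5 terms are: [5.51, 7.68, 9.85, 12.02, 14.19]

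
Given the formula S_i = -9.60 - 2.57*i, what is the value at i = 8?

S_8 = -9.6 + -2.57*8 = -9.6 + -20.56 = -30.16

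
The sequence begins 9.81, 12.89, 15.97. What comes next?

Differences: 12.89 - 9.81 = 3.08
This is an arithmetic sequence with common difference d = 3.08.
Next term = 15.97 + 3.08 = 19.05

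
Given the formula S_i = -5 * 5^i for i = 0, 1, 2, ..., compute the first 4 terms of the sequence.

This is a geometric sequence.
i=0: S_0 = -5 * 5^0 = -5
i=1: S_1 = -5 * 5^1 = -25
i=2: S_2 = -5 * 5^2 = -125
i=3: S_3 = -5 * 5^3 = -625
The first 4 terms are: [-5, -25, -125, -625]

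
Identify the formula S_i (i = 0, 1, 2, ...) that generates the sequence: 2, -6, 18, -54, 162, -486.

Check ratios: -6 / 2 = -3.0
Common ratio r = -3.
First term a = 2.
Formula: S_i = 2 * (-3)^i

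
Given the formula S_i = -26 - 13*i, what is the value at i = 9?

S_9 = -26 + -13*9 = -26 + -117 = -143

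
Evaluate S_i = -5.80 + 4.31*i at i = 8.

S_8 = -5.8 + 4.31*8 = -5.8 + 34.48 = 28.68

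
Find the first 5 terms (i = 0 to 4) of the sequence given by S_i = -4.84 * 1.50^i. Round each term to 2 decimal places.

This is a geometric sequence.
i=0: S_0 = -4.84 * 1.5^0 = -4.84
i=1: S_1 = -4.84 * 1.5^1 = -7.26
i=2: S_2 = -4.84 * 1.5^2 = -10.89
i=3: S_3 = -4.84 * 1.5^3 ≈ -16.34
i=4: S_4 = -4.84 * 1.5^4 ≈ -24.5
The first 5 terms are: [-4.84, -7.26, -10.89, -16.34, -24.5]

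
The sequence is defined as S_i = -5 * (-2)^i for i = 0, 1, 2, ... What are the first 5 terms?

This is a geometric sequence.
i=0: S_0 = -5 * (-2)^0 = -5
i=1: S_1 = -5 * (-2)^1 = 10
i=2: S_2 = -5 * (-2)^2 = -20
i=3: S_3 = -5 * (-2)^3 = 40
i=4: S_4 = -5 * (-2)^4 = -80
The first 5 terms are: [-5, 10, -20, 40, -80]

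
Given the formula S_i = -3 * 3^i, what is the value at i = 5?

S_5 = -3 * 3^5 = -3 * 243 = -729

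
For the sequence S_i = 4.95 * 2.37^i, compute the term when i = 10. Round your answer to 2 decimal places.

S_10 = 4.95 * 2.37^10 ≈ 4.95 * 5590.9223 ≈ 27675.07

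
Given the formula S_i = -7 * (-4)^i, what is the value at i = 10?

S_10 = -7 * (-4)^10 = -7 * 1048576 = -7340032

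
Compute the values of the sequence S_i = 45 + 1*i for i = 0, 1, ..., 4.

This is an arithmetic sequence.
i=0: S_0 = 45 + 1*0 = 45
i=1: S_1 = 45 + 1*1 = 46
i=2: S_2 = 45 + 1*2 = 47
i=3: S_3 = 45 + 1*3 = 48
i=4: S_4 = 45 + 1*4 = 49
The first 5 terms are: [45, 46, 47, 48, 49]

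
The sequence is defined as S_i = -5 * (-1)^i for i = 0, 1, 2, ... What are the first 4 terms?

This is a geometric sequence.
i=0: S_0 = -5 * (-1)^0 = -5
i=1: S_1 = -5 * (-1)^1 = 5
i=2: S_2 = -5 * (-1)^2 = -5
i=3: S_3 = -5 * (-1)^3 = 5
The first 4 terms are: [-5, 5, -5, 5]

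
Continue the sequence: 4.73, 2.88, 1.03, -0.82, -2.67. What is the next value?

Differences: 2.88 - 4.73 = -1.85
This is an arithmetic sequence with common difference d = -1.85.
Next term = -2.67 + -1.85 = -4.52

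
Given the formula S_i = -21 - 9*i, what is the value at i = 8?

S_8 = -21 + -9*8 = -21 + -72 = -93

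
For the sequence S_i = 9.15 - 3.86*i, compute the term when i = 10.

S_10 = 9.15 + -3.86*10 = 9.15 + -38.6 = -29.45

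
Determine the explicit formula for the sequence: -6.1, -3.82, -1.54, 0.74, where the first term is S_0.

Check differences: -3.82 - -6.1 = 2.28
-1.54 - -3.82 = 2.28
Common difference d = 2.28.
First term a = -6.1.
Formula: S_i = -6.10 + 2.28*i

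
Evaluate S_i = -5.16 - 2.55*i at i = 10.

S_10 = -5.16 + -2.55*10 = -5.16 + -25.5 = -30.66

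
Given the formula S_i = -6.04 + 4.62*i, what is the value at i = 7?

S_7 = -6.04 + 4.62*7 = -6.04 + 32.34 = 26.3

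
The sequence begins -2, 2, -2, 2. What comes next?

Ratios: 2 / -2 = -1.0
This is a geometric sequence with common ratio r = -1.
Next term = 2 * -1 = -2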